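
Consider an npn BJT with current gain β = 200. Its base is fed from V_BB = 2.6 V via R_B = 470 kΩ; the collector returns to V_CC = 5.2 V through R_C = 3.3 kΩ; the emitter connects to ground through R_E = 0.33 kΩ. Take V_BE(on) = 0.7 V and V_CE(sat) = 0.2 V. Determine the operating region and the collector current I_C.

Assume active. Base-emitter loop: I_B = (V_BB − V_BE)/(R_B + (β+1)R_E) = (2.6 − 0.7)/(470 + 201×0.33) = 0.00354 mA.
I_C = β·I_B = 200×0.00354 = 0.709 mA.
V_CE = V_CC − I_C·R_C − I_E·R_E = 5.2 − 0.709×3.3 − 0.712×0.33 = 2.63 V > V_CE(sat), so the active-region assumption holds.

active; I_C ≈ 0.71 mA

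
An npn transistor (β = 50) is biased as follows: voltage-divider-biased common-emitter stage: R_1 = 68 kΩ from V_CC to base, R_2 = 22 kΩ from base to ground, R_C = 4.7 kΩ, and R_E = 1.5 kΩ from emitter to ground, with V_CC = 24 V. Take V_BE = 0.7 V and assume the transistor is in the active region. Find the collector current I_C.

I_C ≈ 2.8 mA

Thevenize the base divider: V_Th = V_CC·R_2/(R_1+R_2) = 24×22/90 = 5.87 V, R_Th = R_1‖R_2 = 16.6 kΩ.
Base-emitter loop: V_Th = I_B·R_Th + V_BE + (β+1)I_B·R_E, so I_B = (5.87 − 0.7) / (16.6 + 51×1.5) = 0.0555 mA.
I_C = β·I_B = 50×0.0555 = 2.77 mA, and I_E = (β+1)I_B = 2.83 mA.
V_CE = V_CC − I_C·R_C − I_E·R_E = 24 − 2.77×4.7 − 2.83×1.5 = 6.72 V.
V_CE = 6.72 V > 0.2 V confirms active-region operation.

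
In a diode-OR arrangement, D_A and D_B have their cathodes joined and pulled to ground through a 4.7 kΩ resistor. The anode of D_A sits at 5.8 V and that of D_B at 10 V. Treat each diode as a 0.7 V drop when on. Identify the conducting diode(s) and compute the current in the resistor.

Only D_B conducts; I_R ≈ 2 mA

Assume both conduct. Then node N would need to be at both 5.8−0.7 = 5.1 V and 10−0.7 = 9.3 V, which is impossible.
Assume only D_B conducts: V_N = 10 − 0.7 = 9.3 V, so I_R = 9.3/4.7 = 1.98 mA.
Check D_A: its anode-to-cathode voltage is 5.8 − 9.3 = -3.5 V < 0.7 V, so it is off. The assumption is consistent.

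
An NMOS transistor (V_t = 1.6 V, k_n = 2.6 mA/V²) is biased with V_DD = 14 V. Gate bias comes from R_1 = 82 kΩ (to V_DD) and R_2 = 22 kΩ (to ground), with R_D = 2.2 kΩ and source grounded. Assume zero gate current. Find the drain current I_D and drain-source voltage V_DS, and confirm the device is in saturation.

V_G = V_DD·R_2/(R_1+R_2) = 14×22/104 = 2.96 V. With the source grounded, V_GS = V_G = 2.96 V.
Assume saturation: I_D = (k_n/2)(V_GS − V_t)² = (2.6/2)×(2.96 − 1.6)² = 1.3×1.36² = 2.41 mA.
V_DS = V_DD − I_D·R_D = 14 − 2.41×2.2 = 8.7 V.
Saturation requires V_DS ≥ V_GS − V_t = 1.36 V; 8.7 ≥ 1.36 ✓.

I_D ≈ 2.4 mA, V_DS ≈ 8.7 V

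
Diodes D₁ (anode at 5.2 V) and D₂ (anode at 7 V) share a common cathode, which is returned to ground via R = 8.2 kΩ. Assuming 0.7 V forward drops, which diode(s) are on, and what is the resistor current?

Assume both conduct. Then node N would need to be at both 5.2−0.7 = 4.5 V and 7−0.7 = 6.3 V, which is impossible.
Assume only D₂ conducts: V_N = 7 − 0.7 = 6.3 V, so I_R = 6.3/8.2 = 0.768 mA.
Check D₁: its anode-to-cathode voltage is 5.2 − 6.3 = -1.1 V < 0.7 V, so it is off. The assumption is consistent.

Only D₂ conducts; I_R ≈ 0.77 mA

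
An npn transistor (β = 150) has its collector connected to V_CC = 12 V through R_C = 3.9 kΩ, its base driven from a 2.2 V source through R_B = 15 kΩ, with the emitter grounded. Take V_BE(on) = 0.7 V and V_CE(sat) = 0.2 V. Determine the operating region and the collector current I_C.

saturation; I_C ≈ 3 mA

Assume active: I_B = (2.2 − 0.7)/15 = 0.1 mA, giving I_C = β·I_B = 15 mA.
But then V_CE = 12 − 15×3.9 = -46.5 V < V_CE(sat) = 0.2 V — impossible in the active region.
So the transistor is saturated. With V_CE = 0.2 V, I_C = (V_CC − 0.2)/R_C = 11.8/3.9 = 3.03 mA.
Check: β·I_B = 15 mA > I_C = 3.03 mA, confirming saturation.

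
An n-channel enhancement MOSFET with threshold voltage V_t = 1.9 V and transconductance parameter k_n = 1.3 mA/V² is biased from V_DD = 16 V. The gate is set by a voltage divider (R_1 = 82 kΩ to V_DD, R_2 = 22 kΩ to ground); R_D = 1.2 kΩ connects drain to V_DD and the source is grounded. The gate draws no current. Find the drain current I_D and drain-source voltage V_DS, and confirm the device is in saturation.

I_D ≈ 1.4 mA, V_DS ≈ 14 V

V_G = V_DD·R_2/(R_1+R_2) = 16×22/104 = 3.38 V. With the source grounded, V_GS = V_G = 3.38 V.
Assume saturation: I_D = (k_n/2)(V_GS − V_t)² = (1.3/2)×(3.38 − 1.9)² = 0.65×1.48² = 1.43 mA.
V_DS = V_DD − I_D·R_D = 16 − 1.43×1.2 = 14.3 V.
Saturation requires V_DS ≥ V_GS − V_t = 1.48 V; 14.3 ≥ 1.48 ✓.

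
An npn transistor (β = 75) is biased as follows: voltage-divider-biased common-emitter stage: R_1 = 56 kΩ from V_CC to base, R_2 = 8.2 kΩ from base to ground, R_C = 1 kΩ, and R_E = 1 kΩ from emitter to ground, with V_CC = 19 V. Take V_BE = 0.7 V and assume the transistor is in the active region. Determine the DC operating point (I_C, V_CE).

I_C ≈ 1.6 mA, V_CE ≈ 16 V

Thevenize the base divider: V_Th = V_CC·R_2/(R_1+R_2) = 19×8.2/64.2 = 2.43 V, R_Th = R_1‖R_2 = 7.15 kΩ.
Base-emitter loop: V_Th = I_B·R_Th + V_BE + (β+1)I_B·R_E, so I_B = (2.43 − 0.7) / (7.15 + 76×1) = 0.0208 mA.
I_C = β·I_B = 75×0.0208 = 1.56 mA, and I_E = (β+1)I_B = 1.58 mA.
V_CE = V_CC − I_C·R_C − I_E·R_E = 19 − 1.56×1 − 1.58×1 = 15.9 V.
V_CE = 15.9 V > 0.2 V confirms active-region operation.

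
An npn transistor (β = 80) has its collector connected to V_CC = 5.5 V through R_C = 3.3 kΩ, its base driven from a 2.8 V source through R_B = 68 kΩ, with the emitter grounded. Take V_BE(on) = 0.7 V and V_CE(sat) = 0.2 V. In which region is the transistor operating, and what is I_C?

Assume active: I_B = (2.8 − 0.7)/68 = 0.0309 mA, giving I_C = β·I_B = 2.47 mA.
But then V_CE = 5.5 − 2.47×3.3 = -2.65 V < V_CE(sat) = 0.2 V — impossible in the active region.
So the transistor is saturated. With V_CE = 0.2 V, I_C = (V_CC − 0.2)/R_C = 5.3/3.3 = 1.61 mA.
Check: β·I_B = 2.47 mA > I_C = 1.61 mA, confirming saturation.

saturation; I_C ≈ 1.6 mA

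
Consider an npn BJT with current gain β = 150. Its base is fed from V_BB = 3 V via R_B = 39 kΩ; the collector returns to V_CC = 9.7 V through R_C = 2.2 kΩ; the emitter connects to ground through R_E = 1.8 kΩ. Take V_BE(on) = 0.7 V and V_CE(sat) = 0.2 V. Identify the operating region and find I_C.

active; I_C ≈ 1.1 mA

Assume active. Base-emitter loop: I_B = (V_BB − V_BE)/(R_B + (β+1)R_E) = (3 − 0.7)/(39 + 151×1.8) = 0.0074 mA.
I_C = β·I_B = 150×0.0074 = 1.11 mA.
V_CE = V_CC − I_C·R_C − I_E·R_E = 9.7 − 1.11×2.2 − 1.12×1.8 = 5.25 V > V_CE(sat), so the active-region assumption holds.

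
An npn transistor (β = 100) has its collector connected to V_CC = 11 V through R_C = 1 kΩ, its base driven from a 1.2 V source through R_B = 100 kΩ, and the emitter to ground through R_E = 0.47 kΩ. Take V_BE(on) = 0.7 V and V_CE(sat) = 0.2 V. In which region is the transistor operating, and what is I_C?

Assume active. Base-emitter loop: I_B = (V_BB − V_BE)/(R_B + (β+1)R_E) = (1.2 − 0.7)/(100 + 101×0.47) = 0.00339 mA.
I_C = β·I_B = 100×0.00339 = 0.339 mA.
V_CE = V_CC − I_C·R_C − I_E·R_E = 11 − 0.339×1 − 0.342×0.47 = 10.5 V > V_CE(sat), so the active-region assumption holds.

active; I_C ≈ 0.34 mA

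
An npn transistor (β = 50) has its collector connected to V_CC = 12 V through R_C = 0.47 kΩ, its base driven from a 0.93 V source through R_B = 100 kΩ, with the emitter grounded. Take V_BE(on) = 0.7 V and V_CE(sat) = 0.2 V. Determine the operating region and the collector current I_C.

active; I_C ≈ 0.12 mA

Assume active. Base-emitter loop: I_B = (V_BB − V_BE)/R_B = (0.93 − 0.7)/100 = 0.0023 mA.
I_C = β·I_B = 50×0.0023 = 0.115 mA.
V_CE = V_CC − I_C·R_C = 12 − 0.115×0.47 = 11.9 V > V_CE(sat), so the active-region assumption holds.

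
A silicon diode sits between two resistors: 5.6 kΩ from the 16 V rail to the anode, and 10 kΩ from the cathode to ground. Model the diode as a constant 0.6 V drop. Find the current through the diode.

The two resistors are in series with the diode, so KVL gives 16 = I·5.6 + 0.6 + I·10.
I = (16 − 0.6) / (5.6 + 10) kΩ = 15.4 / 15.6 = 0.987 mA.

I ≈ 0.99 mA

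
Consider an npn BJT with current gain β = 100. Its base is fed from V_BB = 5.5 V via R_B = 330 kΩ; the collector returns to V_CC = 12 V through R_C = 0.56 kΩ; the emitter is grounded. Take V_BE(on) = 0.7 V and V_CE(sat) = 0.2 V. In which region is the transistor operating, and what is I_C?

Assume active. Base-emitter loop: I_B = (V_BB − V_BE)/R_B = (5.5 − 0.7)/330 = 0.0145 mA.
I_C = β·I_B = 100×0.0145 = 1.45 mA.
V_CE = V_CC − I_C·R_C = 12 − 1.45×0.56 = 11.2 V > V_CE(sat), so the active-region assumption holds.

active; I_C ≈ 1.5 mA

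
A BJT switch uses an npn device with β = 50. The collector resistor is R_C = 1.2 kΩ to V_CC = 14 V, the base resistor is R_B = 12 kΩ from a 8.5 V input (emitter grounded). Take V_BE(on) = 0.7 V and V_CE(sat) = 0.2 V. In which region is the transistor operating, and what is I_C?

Assume active: I_B = (8.5 − 0.7)/12 = 0.65 mA, giving I_C = β·I_B = 32.5 mA.
But then V_CE = 14 − 32.5×1.2 = -25 V < V_CE(sat) = 0.2 V — impossible in the active region.
So the transistor is saturated. With V_CE = 0.2 V, I_C = (V_CC − 0.2)/R_C = 13.8/1.2 = 11.5 mA.
Check: β·I_B = 32.5 mA > I_C = 11.5 mA, confirming saturation.

saturation; I_C ≈ 12 mA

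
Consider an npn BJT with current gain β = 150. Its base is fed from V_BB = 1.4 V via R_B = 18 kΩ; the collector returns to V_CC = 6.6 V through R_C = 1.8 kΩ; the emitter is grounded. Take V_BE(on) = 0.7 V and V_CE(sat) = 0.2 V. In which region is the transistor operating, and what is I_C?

saturation; I_C ≈ 3.6 mA

Assume active: I_B = (1.4 − 0.7)/18 = 0.0389 mA, giving I_C = β·I_B = 5.83 mA.
But then V_CE = 6.6 − 5.83×1.8 = -3.9 V < V_CE(sat) = 0.2 V — impossible in the active region.
So the transistor is saturated. With V_CE = 0.2 V, I_C = (V_CC − 0.2)/R_C = 6.4/1.8 = 3.56 mA.
Check: β·I_B = 5.83 mA > I_C = 3.56 mA, confirming saturation.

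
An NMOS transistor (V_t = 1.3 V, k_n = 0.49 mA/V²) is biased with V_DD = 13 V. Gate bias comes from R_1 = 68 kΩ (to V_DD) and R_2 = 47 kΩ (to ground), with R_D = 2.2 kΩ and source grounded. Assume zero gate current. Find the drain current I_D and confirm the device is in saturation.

V_G = V_DD·R_2/(R_1+R_2) = 13×47/115 = 5.31 V. With the source grounded, V_GS = V_G = 5.31 V.
Assume saturation: I_D = (k_n/2)(V_GS − V_t)² = (0.49/2)×(5.31 − 1.3)² = 0.245×4.01² = 3.95 mA.
V_DS = V_DD − I_D·R_D = 13 − 3.95×2.2 = 4.32 V.
Saturation requires V_DS ≥ V_GS − V_t = 4.01 V; 4.32 ≥ 4.01 ✓.

I_D ≈ 3.9 mA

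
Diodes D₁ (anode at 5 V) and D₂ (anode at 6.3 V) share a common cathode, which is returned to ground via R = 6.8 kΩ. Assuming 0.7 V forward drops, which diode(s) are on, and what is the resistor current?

Assume both conduct. Then node N would need to be at both 5−0.7 = 4.3 V and 6.3−0.7 = 5.6 V, which is impossible.
Assume only D₂ conducts: V_N = 6.3 − 0.7 = 5.6 V, so I_R = 5.6/6.8 = 0.824 mA.
Check D₁: its anode-to-cathode voltage is 5 − 5.6 = -0.6 V < 0.7 V, so it is off. The assumption is consistent.

Only D₂ conducts; I_R ≈ 0.82 mA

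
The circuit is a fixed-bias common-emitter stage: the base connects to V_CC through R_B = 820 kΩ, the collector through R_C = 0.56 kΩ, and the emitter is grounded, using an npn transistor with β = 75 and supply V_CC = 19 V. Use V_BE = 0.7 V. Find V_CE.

Base loop: V_CC = I_B·R_B + V_BE, so I_B = (19 − 0.7)/820 kΩ = 0.0223 mA.
In the active region I_C = β·I_B = 75 × 0.0223 = 1.67 mA.
Collector loop: V_CE = V_CC − I_C·R_C = 19 − 1.67×0.56 = 18.1 V.
Since V_CE = 18.1 V > V_CE(sat) ≈ 0.2 V, the transistor is in the active region as assumed.

V_CE ≈ 18 V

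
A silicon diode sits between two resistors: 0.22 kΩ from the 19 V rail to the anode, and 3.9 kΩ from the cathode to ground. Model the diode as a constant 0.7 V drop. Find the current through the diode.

The two resistors are in series with the diode, so KVL gives 19 = I·0.22 + 0.7 + I·3.9.
I = (19 − 0.7) / (0.22 + 3.9) kΩ = 18.3 / 4.12 = 4.44 mA.

I ≈ 4.4 mA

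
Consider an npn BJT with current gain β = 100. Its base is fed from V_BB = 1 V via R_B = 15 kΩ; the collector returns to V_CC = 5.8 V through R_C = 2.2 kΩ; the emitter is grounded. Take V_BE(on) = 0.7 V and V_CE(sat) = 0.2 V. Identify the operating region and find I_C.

Assume active. Base-emitter loop: I_B = (V_BB − V_BE)/R_B = (1 − 0.7)/15 = 0.02 mA.
I_C = β·I_B = 100×0.02 = 2 mA.
V_CE = V_CC − I_C·R_C = 5.8 − 2×2.2 = 1.4 V > V_CE(sat), so the active-region assumption holds.

active; I_C ≈ 2 mA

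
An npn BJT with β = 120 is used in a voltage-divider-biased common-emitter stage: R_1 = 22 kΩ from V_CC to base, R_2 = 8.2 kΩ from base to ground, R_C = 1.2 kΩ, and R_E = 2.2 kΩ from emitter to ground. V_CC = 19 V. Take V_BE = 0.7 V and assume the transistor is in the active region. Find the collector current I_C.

I_C ≈ 2 mA

Thevenize the base divider: V_Th = V_CC·R_2/(R_1+R_2) = 19×8.2/30.2 = 5.16 V, R_Th = R_1‖R_2 = 5.97 kΩ.
Base-emitter loop: V_Th = I_B·R_Th + V_BE + (β+1)I_B·R_E, so I_B = (5.16 − 0.7) / (5.97 + 121×2.2) = 0.0164 mA.
I_C = β·I_B = 120×0.0164 = 1.97 mA, and I_E = (β+1)I_B = 1.98 mA.
V_CE = V_CC − I_C·R_C − I_E·R_E = 19 − 1.97×1.2 − 1.98×2.2 = 12.3 V.
V_CE = 12.3 V > 0.2 V confirms active-region operation.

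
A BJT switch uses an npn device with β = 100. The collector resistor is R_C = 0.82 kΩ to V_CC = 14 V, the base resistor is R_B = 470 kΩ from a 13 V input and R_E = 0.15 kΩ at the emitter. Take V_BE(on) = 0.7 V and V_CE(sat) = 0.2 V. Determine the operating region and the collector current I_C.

Assume active. Base-emitter loop: I_B = (V_BB − V_BE)/(R_B + (β+1)R_E) = (13 − 0.7)/(470 + 101×0.15) = 0.0254 mA.
I_C = β·I_B = 100×0.0254 = 2.54 mA.
V_CE = V_CC − I_C·R_C − I_E·R_E = 14 − 2.54×0.82 − 2.56×0.15 = 11.5 V > V_CE(sat), so the active-region assumption holds.

active; I_C ≈ 2.5 mA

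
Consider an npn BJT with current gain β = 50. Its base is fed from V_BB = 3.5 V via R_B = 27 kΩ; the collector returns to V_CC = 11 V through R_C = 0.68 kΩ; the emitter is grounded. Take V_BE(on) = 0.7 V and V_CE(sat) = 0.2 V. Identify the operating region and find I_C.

active; I_C ≈ 5.2 mA

Assume active. Base-emitter loop: I_B = (V_BB − V_BE)/R_B = (3.5 − 0.7)/27 = 0.104 mA.
I_C = β·I_B = 50×0.104 = 5.19 mA.
V_CE = V_CC − I_C·R_C = 11 − 5.19×0.68 = 7.47 V > V_CE(sat), so the active-region assumption holds.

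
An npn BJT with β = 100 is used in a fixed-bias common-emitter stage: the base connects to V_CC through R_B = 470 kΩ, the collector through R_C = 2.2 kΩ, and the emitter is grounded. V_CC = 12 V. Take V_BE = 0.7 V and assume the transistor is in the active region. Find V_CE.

V_CE ≈ 6.7 V

Base loop: V_CC = I_B·R_B + V_BE, so I_B = (12 − 0.7)/470 kΩ = 0.024 mA.
In the active region I_C = β·I_B = 100 × 0.024 = 2.4 mA.
Collector loop: V_CE = V_CC − I_C·R_C = 12 − 2.4×2.2 = 6.71 V.
Since V_CE = 6.71 V > V_CE(sat) ≈ 0.2 V, the transistor is in the active region as assumed.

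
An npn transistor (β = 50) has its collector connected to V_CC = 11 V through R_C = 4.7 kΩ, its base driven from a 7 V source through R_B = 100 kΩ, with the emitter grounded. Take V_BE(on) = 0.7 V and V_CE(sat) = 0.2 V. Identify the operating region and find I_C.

Assume active: I_B = (7 − 0.7)/100 = 0.063 mA, giving I_C = β·I_B = 3.15 mA.
But then V_CE = 11 − 3.15×4.7 = -3.8 V < V_CE(sat) = 0.2 V — impossible in the active region.
So the transistor is saturated. With V_CE = 0.2 V, I_C = (V_CC − 0.2)/R_C = 10.8/4.7 = 2.3 mA.
Check: β·I_B = 3.15 mA > I_C = 2.3 mA, confirming saturation.

saturation; I_C ≈ 2.3 mA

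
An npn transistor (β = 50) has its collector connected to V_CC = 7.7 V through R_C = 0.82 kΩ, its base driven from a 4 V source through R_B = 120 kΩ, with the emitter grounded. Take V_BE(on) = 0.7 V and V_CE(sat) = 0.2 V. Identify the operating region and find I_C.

Assume active. Base-emitter loop: I_B = (V_BB − V_BE)/R_B = (4 − 0.7)/120 = 0.0275 mA.
I_C = β·I_B = 50×0.0275 = 1.38 mA.
V_CE = V_CC − I_C·R_C = 7.7 − 1.38×0.82 = 6.57 V > V_CE(sat), so the active-region assumption holds.

active; I_C ≈ 1.4 mA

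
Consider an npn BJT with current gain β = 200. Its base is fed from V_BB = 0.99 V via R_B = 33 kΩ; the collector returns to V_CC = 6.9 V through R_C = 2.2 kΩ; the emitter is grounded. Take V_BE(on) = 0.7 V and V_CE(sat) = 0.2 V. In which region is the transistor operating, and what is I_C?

Assume active. Base-emitter loop: I_B = (V_BB − V_BE)/R_B = (0.99 − 0.7)/33 = 0.00879 mA.
I_C = β·I_B = 200×0.00879 = 1.76 mA.
V_CE = V_CC − I_C·R_C = 6.9 − 1.76×2.2 = 3.03 V > V_CE(sat), so the active-region assumption holds.

active; I_C ≈ 1.8 mA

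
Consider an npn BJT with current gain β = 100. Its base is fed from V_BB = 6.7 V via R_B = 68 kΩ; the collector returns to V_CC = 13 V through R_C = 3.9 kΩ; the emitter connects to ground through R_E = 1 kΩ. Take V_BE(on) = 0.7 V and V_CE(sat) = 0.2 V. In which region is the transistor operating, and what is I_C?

Assume active: I_B = (6.7 − 0.7)/(68 + 101×1) = 0.0355 mA, I_C = β·I_B = 3.55 mA.
Then V_CE = 13 − 3.55×3.9 − 3.59×1 = -4.43 V < 0.2 V — the active assumption fails.
Re-solve with V_CE = 0.2 V. KCL at the emitter: V_E/R_E = (V_BB−0.7−V_E)/R_B + (V_CC−0.2−V_E)/R_C, giving V_E = 2.65 V.
I_C = (V_CC − 0.2 − V_E)/R_C = (12.8 − 2.65)/3.9 = 2.6 mA.
Check: I_B = (6 − 2.65)/68 = 0.0492 mA, and β·I_B = 4.92 mA > I_C, confirming saturation.

saturation; I_C ≈ 2.6 mA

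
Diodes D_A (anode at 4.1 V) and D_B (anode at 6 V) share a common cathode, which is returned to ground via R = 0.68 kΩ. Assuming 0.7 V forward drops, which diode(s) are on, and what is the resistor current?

Assume both conduct. Then node N would need to be at both 4.1−0.7 = 3.4 V and 6−0.7 = 5.3 V, which is impossible.
Assume only D_B conducts: V_N = 6 − 0.7 = 5.3 V, so I_R = 5.3/0.68 = 7.79 mA.
Check D_A: its anode-to-cathode voltage is 4.1 − 5.3 = -1.2 V < 0.7 V, so it is off. The assumption is consistent.

Only D_B conducts; I_R ≈ 7.8 mA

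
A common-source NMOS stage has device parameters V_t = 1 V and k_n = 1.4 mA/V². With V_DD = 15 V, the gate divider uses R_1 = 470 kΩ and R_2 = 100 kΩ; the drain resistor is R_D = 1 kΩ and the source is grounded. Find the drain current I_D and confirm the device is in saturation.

I_D ≈ 1.9 mA

V_G = V_DD·R_2/(R_1+R_2) = 15×100/570 = 2.63 V. With the source grounded, V_GS = V_G = 2.63 V.
Assume saturation: I_D = (k_n/2)(V_GS − V_t)² = (1.4/2)×(2.63 − 1)² = 0.7×1.63² = 1.86 mA.
V_DS = V_DD − I_D·R_D = 15 − 1.86×1 = 13.1 V.
Saturation requires V_DS ≥ V_GS − V_t = 1.63 V; 13.1 ≥ 1.63 ✓.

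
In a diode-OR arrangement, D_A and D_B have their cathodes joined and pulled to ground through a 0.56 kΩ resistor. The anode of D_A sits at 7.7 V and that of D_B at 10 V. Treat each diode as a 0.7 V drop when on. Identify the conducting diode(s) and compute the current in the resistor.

Only D_B conducts; I_R ≈ 17 mA

Assume both conduct. Then node N would need to be at both 7.7−0.7 = 7 V and 10−0.7 = 9.3 V, which is impossible.
Assume only D_B conducts: V_N = 10 − 0.7 = 9.3 V, so I_R = 9.3/0.56 = 16.6 mA.
Check D_A: its anode-to-cathode voltage is 7.7 − 9.3 = -1.6 V < 0.7 V, so it is off. The assumption is consistent.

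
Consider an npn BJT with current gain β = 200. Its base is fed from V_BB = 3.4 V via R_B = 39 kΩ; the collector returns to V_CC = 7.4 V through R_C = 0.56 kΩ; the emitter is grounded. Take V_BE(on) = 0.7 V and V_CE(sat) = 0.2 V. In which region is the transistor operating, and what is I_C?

saturation; I_C ≈ 13 mA

Assume active: I_B = (3.4 − 0.7)/39 = 0.0692 mA, giving I_C = β·I_B = 13.8 mA.
But then V_CE = 7.4 − 13.8×0.56 = -0.354 V < V_CE(sat) = 0.2 V — impossible in the active region.
So the transistor is saturated. With V_CE = 0.2 V, I_C = (V_CC − 0.2)/R_C = 7.2/0.56 = 12.9 mA.
Check: β·I_B = 13.8 mA > I_C = 12.9 mA, confirming saturation.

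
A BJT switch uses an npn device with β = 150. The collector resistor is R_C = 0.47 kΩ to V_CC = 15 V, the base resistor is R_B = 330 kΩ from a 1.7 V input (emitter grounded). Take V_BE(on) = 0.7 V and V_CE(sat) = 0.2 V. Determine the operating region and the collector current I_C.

active; I_C ≈ 0.45 mA

Assume active. Base-emitter loop: I_B = (V_BB − V_BE)/R_B = (1.7 − 0.7)/330 = 0.00303 mA.
I_C = β·I_B = 150×0.00303 = 0.455 mA.
V_CE = V_CC − I_C·R_C = 15 − 0.455×0.47 = 14.8 V > V_CE(sat), so the active-region assumption holds.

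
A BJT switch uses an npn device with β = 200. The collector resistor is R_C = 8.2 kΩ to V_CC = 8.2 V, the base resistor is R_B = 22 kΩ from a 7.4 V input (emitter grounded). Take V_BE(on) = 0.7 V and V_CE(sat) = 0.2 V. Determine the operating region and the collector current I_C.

saturation; I_C ≈ 0.98 mA

Assume active: I_B = (7.4 − 0.7)/22 = 0.305 mA, giving I_C = β·I_B = 60.9 mA.
But then V_CE = 8.2 − 60.9×8.2 = -491 V < V_CE(sat) = 0.2 V — impossible in the active region.
So the transistor is saturated. With V_CE = 0.2 V, I_C = (V_CC − 0.2)/R_C = 8/8.2 = 0.976 mA.
Check: β·I_B = 60.9 mA > I_C = 0.976 mA, confirming saturation.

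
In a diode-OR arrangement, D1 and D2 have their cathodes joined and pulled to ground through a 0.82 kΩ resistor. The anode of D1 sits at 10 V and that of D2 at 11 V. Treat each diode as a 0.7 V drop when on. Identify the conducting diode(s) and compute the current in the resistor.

Only D2 conducts; I_R ≈ 13 mA

Assume both conduct. Then node N would need to be at both 10−0.7 = 9.3 V and 11−0.7 = 10.3 V, which is impossible.
Assume only D2 conducts: V_N = 11 − 0.7 = 10.3 V, so I_R = 10.3/0.82 = 12.6 mA.
Check D1: its anode-to-cathode voltage is 10 − 10.3 = -0.3 V < 0.7 V, so it is off. The assumption is consistent.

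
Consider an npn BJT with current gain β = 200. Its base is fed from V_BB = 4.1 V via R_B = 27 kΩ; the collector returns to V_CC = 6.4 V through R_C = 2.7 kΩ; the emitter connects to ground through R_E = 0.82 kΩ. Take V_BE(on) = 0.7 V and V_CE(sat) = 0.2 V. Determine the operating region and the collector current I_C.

Assume active: I_B = (4.1 − 0.7)/(27 + 201×0.82) = 0.0177 mA, I_C = β·I_B = 3.54 mA.
Then V_CE = 6.4 − 3.54×2.7 − 3.56×0.82 = -6.09 V < 0.2 V — the active assumption fails.
Re-solve with V_CE = 0.2 V. KCL at the emitter: V_E/R_E = (V_BB−0.7−V_E)/R_B + (V_CC−0.2−V_E)/R_C, giving V_E = 1.49 V.
I_C = (V_CC − 0.2 − V_E)/R_C = (6.2 − 1.49)/2.7 = 1.74 mA.
Check: I_B = (3.4 − 1.49)/27 = 0.0708 mA, and β·I_B = 14.2 mA > I_C, confirming saturation.

saturation; I_C ≈ 1.7 mA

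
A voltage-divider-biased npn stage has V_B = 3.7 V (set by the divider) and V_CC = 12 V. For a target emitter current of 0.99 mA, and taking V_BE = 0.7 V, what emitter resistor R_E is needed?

V_E = V_B − V_BE = 3.7 − 0.7 = 3 V.
R_E = V_E / I_E = 3 / 0.99 = 3.03 kΩ.

R_E ≈ 3 kΩ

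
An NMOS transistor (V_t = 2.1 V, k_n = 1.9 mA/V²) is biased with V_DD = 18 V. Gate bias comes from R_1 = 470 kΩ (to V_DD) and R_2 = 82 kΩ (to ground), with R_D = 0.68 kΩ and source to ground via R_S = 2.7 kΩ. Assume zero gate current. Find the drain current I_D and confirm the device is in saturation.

I_D ≈ 0.095 mA

V_G = V_DD·R_2/(R_1+R_2) = 18×82/552 = 2.67 V.
Assume saturation: I_D = (k_n/2)(V_GS − V_t)² with V_GS = V_G − I_D·R_S = 2.67 − 2.7·I_D.
Substituting gives 6.93·I_D² − 3.94·I_D + 0.313 = 0, with roots I_D = 0.0953 or 0.474 mA.
The root I_D = 0.474 mA gives V_GS = 1.39 V ≤ V_t, so take I_D = 0.0953 mA.
Then V_GS = 2.42 V and V_DS = V_DD − I_D(R_D+R_S) = 18 − 0.0953×3.38 = 17.7 V.
Saturation requires V_DS ≥ V_GS − V_t = 0.317 V; 17.7 ≥ 0.317 ✓.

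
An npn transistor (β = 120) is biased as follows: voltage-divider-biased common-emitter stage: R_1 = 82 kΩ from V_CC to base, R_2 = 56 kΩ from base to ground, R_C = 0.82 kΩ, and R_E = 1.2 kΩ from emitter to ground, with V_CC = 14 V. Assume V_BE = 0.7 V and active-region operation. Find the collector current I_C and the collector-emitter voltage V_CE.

Thevenize the base divider: V_Th = V_CC·R_2/(R_1+R_2) = 14×56/138 = 5.68 V, R_Th = R_1‖R_2 = 33.3 kΩ.
Base-emitter loop: V_Th = I_B·R_Th + V_BE + (β+1)I_B·R_E, so I_B = (5.68 − 0.7) / (33.3 + 121×1.2) = 0.0279 mA.
I_C = β·I_B = 120×0.0279 = 3.35 mA, and I_E = (β+1)I_B = 3.38 mA.
V_CE = V_CC − I_C·R_C − I_E·R_E = 14 − 3.35×0.82 − 3.38×1.2 = 7.2 V.
V_CE = 7.2 V > 0.2 V confirms active-region operation.

I_C ≈ 3.3 mA, V_CE ≈ 7.2 V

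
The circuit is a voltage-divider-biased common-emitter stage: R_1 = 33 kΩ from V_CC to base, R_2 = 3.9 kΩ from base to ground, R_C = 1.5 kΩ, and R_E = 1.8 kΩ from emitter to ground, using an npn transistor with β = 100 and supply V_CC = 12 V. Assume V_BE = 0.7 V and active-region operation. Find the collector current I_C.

I_C ≈ 0.31 mA

Thevenize the base divider: V_Th = V_CC·R_2/(R_1+R_2) = 12×3.9/36.9 = 1.27 V, R_Th = R_1‖R_2 = 3.49 kΩ.
Base-emitter loop: V_Th = I_B·R_Th + V_BE + (β+1)I_B·R_E, so I_B = (1.27 − 0.7) / (3.49 + 101×1.8) = 0.00307 mA.
I_C = β·I_B = 100×0.00307 = 0.307 mA, and I_E = (β+1)I_B = 0.31 mA.
V_CE = V_CC − I_C·R_C − I_E·R_E = 12 − 0.307×1.5 − 0.31×1.8 = 11 V.
V_CE = 11 V > 0.2 V confirms active-region operation.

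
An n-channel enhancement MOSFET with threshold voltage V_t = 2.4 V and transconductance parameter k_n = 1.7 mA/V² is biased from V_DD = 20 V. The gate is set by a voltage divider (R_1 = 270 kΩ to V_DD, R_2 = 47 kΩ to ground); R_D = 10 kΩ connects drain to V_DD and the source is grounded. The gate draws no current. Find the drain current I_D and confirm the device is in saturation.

V_G = V_DD·R_2/(R_1+R_2) = 20×47/317 = 2.97 V. With the source grounded, V_GS = V_G = 2.97 V.
Assume saturation: I_D = (k_n/2)(V_GS − V_t)² = (1.7/2)×(2.97 − 2.4)² = 0.85×0.565² = 0.272 mA.
V_DS = V_DD − I_D·R_D = 20 − 0.272×10 = 17.3 V.
Saturation requires V_DS ≥ V_GS − V_t = 0.565 V; 17.3 ≥ 0.565 ✓.

I_D ≈ 0.27 mA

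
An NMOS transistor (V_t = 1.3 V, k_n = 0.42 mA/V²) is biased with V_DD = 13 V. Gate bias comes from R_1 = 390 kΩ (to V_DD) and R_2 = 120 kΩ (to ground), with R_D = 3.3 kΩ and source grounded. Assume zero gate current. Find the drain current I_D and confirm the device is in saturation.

V_G = V_DD·R_2/(R_1+R_2) = 13×120/510 = 3.06 V. With the source grounded, V_GS = V_G = 3.06 V.
Assume saturation: I_D = (k_n/2)(V_GS − V_t)² = (0.42/2)×(3.06 − 1.3)² = 0.21×1.76² = 0.65 mA.
V_DS = V_DD − I_D·R_D = 13 − 0.65×3.3 = 10.9 V.
Saturation requires V_DS ≥ V_GS − V_t = 1.76 V; 10.9 ≥ 1.76 ✓.

I_D ≈ 0.65 mA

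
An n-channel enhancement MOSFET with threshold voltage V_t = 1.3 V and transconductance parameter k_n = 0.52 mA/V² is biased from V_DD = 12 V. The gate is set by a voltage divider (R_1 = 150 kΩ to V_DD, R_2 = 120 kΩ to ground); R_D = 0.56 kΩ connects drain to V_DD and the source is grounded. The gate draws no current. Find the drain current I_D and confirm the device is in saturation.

V_G = V_DD·R_2/(R_1+R_2) = 12×120/270 = 5.33 V. With the source grounded, V_GS = V_G = 5.33 V.
Assume saturation: I_D = (k_n/2)(V_GS − V_t)² = (0.52/2)×(5.33 − 1.3)² = 0.26×4.03² = 4.23 mA.
V_DS = V_DD − I_D·R_D = 12 − 4.23×0.56 = 9.63 V.
Saturation requires V_DS ≥ V_GS − V_t = 4.03 V; 9.63 ≥ 4.03 ✓.

I_D ≈ 4.2 mA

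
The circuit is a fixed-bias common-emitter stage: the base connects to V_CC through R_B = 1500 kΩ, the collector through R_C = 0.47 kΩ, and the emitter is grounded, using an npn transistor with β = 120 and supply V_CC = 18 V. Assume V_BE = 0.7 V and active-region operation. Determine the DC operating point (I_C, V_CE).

Base loop: V_CC = I_B·R_B + V_BE, so I_B = (18 − 0.7)/1500 kΩ = 0.0115 mA.
In the active region I_C = β·I_B = 120 × 0.0115 = 1.38 mA.
Collector loop: V_CE = V_CC − I_C·R_C = 18 − 1.38×0.47 = 17.3 V.
Since V_CE = 17.3 V > V_CE(sat) ≈ 0.2 V, the transistor is in the active region as assumed.

I_C ≈ 1.4 mA, V_CE ≈ 17 V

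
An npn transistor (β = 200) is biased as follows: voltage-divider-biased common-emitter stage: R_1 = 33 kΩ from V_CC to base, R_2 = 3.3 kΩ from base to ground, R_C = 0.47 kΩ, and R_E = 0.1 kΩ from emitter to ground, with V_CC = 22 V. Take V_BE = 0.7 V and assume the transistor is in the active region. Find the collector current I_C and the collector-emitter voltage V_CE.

Thevenize the base divider: V_Th = V_CC·R_2/(R_1+R_2) = 22×3.3/36.3 = 2 V, R_Th = R_1‖R_2 = 3 kΩ.
Base-emitter loop: V_Th = I_B·R_Th + V_BE + (β+1)I_B·R_E, so I_B = (2 − 0.7) / (3 + 201×0.1) = 0.0563 mA.
I_C = β·I_B = 200×0.0563 = 11.3 mA, and I_E = (β+1)I_B = 11.3 mA.
V_CE = V_CC − I_C·R_C − I_E·R_E = 22 − 11.3×0.47 − 11.3×0.1 = 15.6 V.
V_CE = 15.6 V > 0.2 V confirms active-region operation.

I_C ≈ 11 mA, V_CE ≈ 16 V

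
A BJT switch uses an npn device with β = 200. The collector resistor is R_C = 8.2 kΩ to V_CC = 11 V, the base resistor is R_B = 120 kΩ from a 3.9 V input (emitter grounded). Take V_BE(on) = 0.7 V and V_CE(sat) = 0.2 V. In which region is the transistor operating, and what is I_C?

Assume active: I_B = (3.9 − 0.7)/120 = 0.0267 mA, giving I_C = β·I_B = 5.33 mA.
But then V_CE = 11 − 5.33×8.2 = -32.7 V < V_CE(sat) = 0.2 V — impossible in the active region.
So the transistor is saturated. With V_CE = 0.2 V, I_C = (V_CC − 0.2)/R_C = 10.8/8.2 = 1.32 mA.
Check: β·I_B = 5.33 mA > I_C = 1.32 mA, confirming saturation.

saturation; I_C ≈ 1.3 mA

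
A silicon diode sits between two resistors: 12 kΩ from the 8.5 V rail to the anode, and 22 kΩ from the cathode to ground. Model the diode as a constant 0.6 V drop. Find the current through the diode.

The two resistors are in series with the diode, so KVL gives 8.5 = I·12 + 0.6 + I·22.
I = (8.5 − 0.6) / (12 + 22) kΩ = 7.9 / 34 = 0.232 mA.

I ≈ 0.23 mA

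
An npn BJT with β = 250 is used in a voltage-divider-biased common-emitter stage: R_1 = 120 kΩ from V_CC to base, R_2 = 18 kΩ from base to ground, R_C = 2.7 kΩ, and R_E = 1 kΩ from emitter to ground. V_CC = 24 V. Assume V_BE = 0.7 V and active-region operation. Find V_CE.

Thevenize the base divider: V_Th = V_CC·R_2/(R_1+R_2) = 24×18/138 = 3.13 V, R_Th = R_1‖R_2 = 15.7 kΩ.
Base-emitter loop: V_Th = I_B·R_Th + V_BE + (β+1)I_B·R_E, so I_B = (3.13 − 0.7) / (15.7 + 251×1) = 0.00911 mA.
I_C = β·I_B = 250×0.00911 = 2.28 mA, and I_E = (β+1)I_B = 2.29 mA.
V_CE = V_CC − I_C·R_C − I_E·R_E = 24 − 2.28×2.7 − 2.29×1 = 15.6 V.
V_CE = 15.6 V > 0.2 V confirms active-region operation.

V_CE ≈ 16 V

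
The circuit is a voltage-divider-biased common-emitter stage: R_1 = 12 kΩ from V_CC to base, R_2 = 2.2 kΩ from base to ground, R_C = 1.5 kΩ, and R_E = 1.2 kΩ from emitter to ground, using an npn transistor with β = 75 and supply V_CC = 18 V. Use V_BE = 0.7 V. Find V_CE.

V_CE ≈ 13 V

Thevenize the base divider: V_Th = V_CC·R_2/(R_1+R_2) = 18×2.2/14.2 = 2.79 V, R_Th = R_1‖R_2 = 1.86 kΩ.
Base-emitter loop: V_Th = I_B·R_Th + V_BE + (β+1)I_B·R_E, so I_B = (2.79 − 0.7) / (1.86 + 76×1.2) = 0.0224 mA.
I_C = β·I_B = 75×0.0224 = 1.68 mA, and I_E = (β+1)I_B = 1.71 mA.
V_CE = V_CC − I_C·R_C − I_E·R_E = 18 − 1.68×1.5 − 1.71×1.2 = 13.4 V.
V_CE = 13.4 V > 0.2 V confirms active-region operation.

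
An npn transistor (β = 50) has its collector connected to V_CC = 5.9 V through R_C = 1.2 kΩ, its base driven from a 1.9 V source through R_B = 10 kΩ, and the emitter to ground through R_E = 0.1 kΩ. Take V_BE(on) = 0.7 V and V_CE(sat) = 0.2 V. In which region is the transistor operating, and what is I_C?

Assume active. Base-emitter loop: I_B = (V_BB − V_BE)/(R_B + (β+1)R_E) = (1.9 − 0.7)/(10 + 51×0.1) = 0.0795 mA.
I_C = β·I_B = 50×0.0795 = 3.97 mA.
V_CE = V_CC − I_C·R_C − I_E·R_E = 5.9 − 3.97×1.2 − 4.05×0.1 = 0.726 V > V_CE(sat), so the active-region assumption holds.

active; I_C ≈ 4 mA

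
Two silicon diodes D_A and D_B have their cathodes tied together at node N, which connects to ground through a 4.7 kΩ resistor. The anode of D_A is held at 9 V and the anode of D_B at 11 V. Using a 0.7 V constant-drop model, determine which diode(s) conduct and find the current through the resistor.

Assume both conduct. Then node N would need to be at both 9−0.7 = 8.3 V and 11−0.7 = 10.3 V, which is impossible.
Assume only D_B conducts: V_N = 11 − 0.7 = 10.3 V, so I_R = 10.3/4.7 = 2.19 mA.
Check D_A: its anode-to-cathode voltage is 9 − 10.3 = -1.3 V < 0.7 V, so it is off. The assumption is consistent.

Only D_B conducts; I_R ≈ 2.2 mA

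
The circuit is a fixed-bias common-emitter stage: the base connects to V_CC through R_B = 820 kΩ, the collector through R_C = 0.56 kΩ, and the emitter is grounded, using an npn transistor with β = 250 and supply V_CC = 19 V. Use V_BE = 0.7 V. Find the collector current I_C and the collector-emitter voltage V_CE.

Base loop: V_CC = I_B·R_B + V_BE, so I_B = (19 − 0.7)/820 kΩ = 0.0223 mA.
In the active region I_C = β·I_B = 250 × 0.0223 = 5.58 mA.
Collector loop: V_CE = V_CC − I_C·R_C = 19 − 5.58×0.56 = 15.9 V.
Since V_CE = 15.9 V > V_CE(sat) ≈ 0.2 V, the transistor is in the active region as assumed.

I_C ≈ 5.6 mA, V_CE ≈ 16 V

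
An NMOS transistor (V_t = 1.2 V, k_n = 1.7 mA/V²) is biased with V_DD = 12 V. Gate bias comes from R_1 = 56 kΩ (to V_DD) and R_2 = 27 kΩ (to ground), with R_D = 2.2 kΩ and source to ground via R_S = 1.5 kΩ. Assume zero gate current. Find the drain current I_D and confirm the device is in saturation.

V_G = V_DD·R_2/(R_1+R_2) = 12×27/83 = 3.9 V.
Assume saturation: I_D = (k_n/2)(V_GS − V_t)² with V_GS = V_G − I_D·R_S = 3.9 − 1.5·I_D.
Substituting gives 1.91·I_D² − 7.89·I_D + 6.21 = 0, with roots I_D = 1.06 or 3.07 mA.
The root I_D = 3.07 mA gives V_GS = -0.7 V ≤ V_t, so take I_D = 1.06 mA.
Then V_GS = 2.32 V and V_DS = V_DD − I_D(R_D+R_S) = 12 − 1.06×3.7 = 8.08 V.
Saturation requires V_DS ≥ V_GS − V_t = 1.12 V; 8.08 ≥ 1.12 ✓.

I_D ≈ 1.1 mA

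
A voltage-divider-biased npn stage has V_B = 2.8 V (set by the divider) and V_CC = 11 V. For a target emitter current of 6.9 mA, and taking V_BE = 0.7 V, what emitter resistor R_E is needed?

V_E = V_B − V_BE = 2.8 − 0.7 = 2.1 V.
R_E = V_E / I_E = 2.1 / 6.9 = 0.304 kΩ.

R_E ≈ 0.3 kΩ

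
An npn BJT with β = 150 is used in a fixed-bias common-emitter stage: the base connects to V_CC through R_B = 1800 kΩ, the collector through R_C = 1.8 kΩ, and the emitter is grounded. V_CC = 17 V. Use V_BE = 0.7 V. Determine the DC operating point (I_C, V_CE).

I_C ≈ 1.4 mA, V_CE ≈ 15 V

Base loop: V_CC = I_B·R_B + V_BE, so I_B = (17 − 0.7)/1800 kΩ = 0.00906 mA.
In the active region I_C = β·I_B = 150 × 0.00906 = 1.36 mA.
Collector loop: V_CE = V_CC − I_C·R_C = 17 − 1.36×1.8 = 14.6 V.
Since V_CE = 14.6 V > V_CE(sat) ≈ 0.2 V, the transistor is in the active region as assumed.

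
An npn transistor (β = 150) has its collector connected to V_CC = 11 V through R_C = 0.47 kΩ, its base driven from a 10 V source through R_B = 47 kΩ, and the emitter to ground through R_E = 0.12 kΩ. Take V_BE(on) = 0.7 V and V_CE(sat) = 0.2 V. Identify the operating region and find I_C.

Assume active: I_B = (10 − 0.7)/(47 + 151×0.12) = 0.143 mA, I_C = β·I_B = 21.4 mA.
Then V_CE = 11 − 21.4×0.47 − 21.6×0.12 = -1.66 V < 0.2 V — the active assumption fails.
Re-solve with V_CE = 0.2 V. KCL at the emitter: V_E/R_E = (V_BB−0.7−V_E)/R_B + (V_CC−0.2−V_E)/R_C, giving V_E = 2.21 V.
I_C = (V_CC − 0.2 − V_E)/R_C = (10.8 − 2.21)/0.47 = 18.3 mA.
Check: I_B = (9.3 − 2.21)/47 = 0.151 mA, and β·I_B = 22.6 mA > I_C, confirming saturation.

saturation; I_C ≈ 18 mA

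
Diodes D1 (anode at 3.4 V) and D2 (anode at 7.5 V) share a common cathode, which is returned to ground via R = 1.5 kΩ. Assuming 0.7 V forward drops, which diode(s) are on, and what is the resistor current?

Assume both conduct. Then node N would need to be at both 3.4−0.7 = 2.7 V and 7.5−0.7 = 6.8 V, which is impossible.
Assume only D2 conducts: V_N = 7.5 − 0.7 = 6.8 V, so I_R = 6.8/1.5 = 4.53 mA.
Check D1: its anode-to-cathode voltage is 3.4 − 6.8 = -3.4 V < 0.7 V, so it is off. The assumption is consistent.

Only D2 conducts; I_R ≈ 4.5 mA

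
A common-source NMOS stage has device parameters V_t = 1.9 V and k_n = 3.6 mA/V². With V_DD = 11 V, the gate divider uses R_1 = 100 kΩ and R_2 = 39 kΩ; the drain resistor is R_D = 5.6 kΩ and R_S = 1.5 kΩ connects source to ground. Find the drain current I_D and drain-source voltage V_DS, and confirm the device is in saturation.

I_D ≈ 0.46 mA, V_DS ≈ 7.8 V

V_G = V_DD·R_2/(R_1+R_2) = 11×39/139 = 3.09 V.
Assume saturation: I_D = (k_n/2)(V_GS − V_t)² with V_GS = V_G − I_D·R_S = 3.09 − 1.5·I_D.
Substituting gives 4.05·I_D² − 7.41·I_D + 2.53 = 0, with roots I_D = 0.456 or 1.37 mA.
The root I_D = 1.37 mA gives V_GS = 1.03 V ≤ V_t, so take I_D = 0.456 mA.
Then V_GS = 2.4 V and V_DS = V_DD − I_D(R_D+R_S) = 11 − 0.456×7.1 = 7.77 V.
Saturation requires V_DS ≥ V_GS − V_t = 0.503 V; 7.77 ≥ 0.503 ✓.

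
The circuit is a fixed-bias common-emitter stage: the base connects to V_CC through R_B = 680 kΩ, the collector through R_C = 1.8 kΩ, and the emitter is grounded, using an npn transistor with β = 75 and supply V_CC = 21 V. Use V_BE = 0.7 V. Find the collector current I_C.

I_C ≈ 2.2 mA

Base loop: V_CC = I_B·R_B + V_BE, so I_B = (21 − 0.7)/680 kΩ = 0.0299 mA.
In the active region I_C = β·I_B = 75 × 0.0299 = 2.24 mA.
Collector loop: V_CE = V_CC − I_C·R_C = 21 − 2.24×1.8 = 17 V.
Since V_CE = 17 V > V_CE(sat) ≈ 0.2 V, the transistor is in the active region as assumed.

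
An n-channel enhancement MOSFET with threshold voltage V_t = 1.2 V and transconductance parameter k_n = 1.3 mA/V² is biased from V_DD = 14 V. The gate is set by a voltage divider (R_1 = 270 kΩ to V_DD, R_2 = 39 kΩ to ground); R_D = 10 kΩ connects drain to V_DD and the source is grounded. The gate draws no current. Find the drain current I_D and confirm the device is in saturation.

I_D ≈ 0.21 mA

V_G = V_DD·R_2/(R_1+R_2) = 14×39/309 = 1.77 V. With the source grounded, V_GS = V_G = 1.77 V.
Assume saturation: I_D = (k_n/2)(V_GS − V_t)² = (1.3/2)×(1.77 − 1.2)² = 0.65×0.567² = 0.209 mA.
V_DS = V_DD − I_D·R_D = 14 − 0.209×10 = 11.9 V.
Saturation requires V_DS ≥ V_GS − V_t = 0.567 V; 11.9 ≥ 0.567 ✓.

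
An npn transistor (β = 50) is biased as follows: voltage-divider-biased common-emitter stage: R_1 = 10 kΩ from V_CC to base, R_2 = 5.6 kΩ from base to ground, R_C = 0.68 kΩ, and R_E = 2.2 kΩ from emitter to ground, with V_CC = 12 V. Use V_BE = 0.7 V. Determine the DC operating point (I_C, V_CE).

Thevenize the base divider: V_Th = V_CC·R_2/(R_1+R_2) = 12×5.6/15.6 = 4.31 V, R_Th = R_1‖R_2 = 3.59 kΩ.
Base-emitter loop: V_Th = I_B·R_Th + V_BE + (β+1)I_B·R_E, so I_B = (4.31 − 0.7) / (3.59 + 51×2.2) = 0.0312 mA.
I_C = β·I_B = 50×0.0312 = 1.56 mA, and I_E = (β+1)I_B = 1.59 mA.
V_CE = V_CC − I_C·R_C − I_E·R_E = 12 − 1.56×0.68 − 1.59×2.2 = 7.44 V.
V_CE = 7.44 V > 0.2 V confirms active-region operation.

I_C ≈ 1.6 mA, V_CE ≈ 7.4 V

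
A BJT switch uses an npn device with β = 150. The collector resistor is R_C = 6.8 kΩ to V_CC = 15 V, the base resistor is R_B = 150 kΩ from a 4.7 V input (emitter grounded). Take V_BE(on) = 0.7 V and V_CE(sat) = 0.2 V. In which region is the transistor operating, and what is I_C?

saturation; I_C ≈ 2.2 mA

Assume active: I_B = (4.7 − 0.7)/150 = 0.0267 mA, giving I_C = β·I_B = 4 mA.
But then V_CE = 15 − 4×6.8 = -12.2 V < V_CE(sat) = 0.2 V — impossible in the active region.
So the transistor is saturated. With V_CE = 0.2 V, I_C = (V_CC − 0.2)/R_C = 14.8/6.8 = 2.18 mA.
Check: β·I_B = 4 mA > I_C = 2.18 mA, confirming saturation.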